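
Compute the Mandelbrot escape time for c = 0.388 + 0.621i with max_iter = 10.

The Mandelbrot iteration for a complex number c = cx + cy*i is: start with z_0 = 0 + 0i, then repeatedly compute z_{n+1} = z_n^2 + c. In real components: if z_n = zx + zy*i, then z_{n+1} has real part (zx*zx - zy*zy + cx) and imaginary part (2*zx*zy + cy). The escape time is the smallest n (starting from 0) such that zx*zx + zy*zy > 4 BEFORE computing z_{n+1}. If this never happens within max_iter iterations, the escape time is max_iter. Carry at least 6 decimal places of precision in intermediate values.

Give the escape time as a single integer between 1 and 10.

Answer: 10

Derivation:
z_0 = 0 + 0i, c = 0.3880 + 0.6210i
Iter 1: z = 0.3880 + 0.6210i, |z|^2 = 0.5362
Iter 2: z = 0.1529 + 1.1029i, |z|^2 = 1.2398
Iter 3: z = -0.8050 + 0.9583i, |z|^2 = 1.5663
Iter 4: z = 0.1177 + -0.9218i, |z|^2 = 0.8636
Iter 5: z = -0.4479 + 0.4039i, |z|^2 = 0.3638
Iter 6: z = 0.4254 + 0.2592i, |z|^2 = 0.2482
Iter 7: z = 0.5018 + 0.8415i, |z|^2 = 0.9600
Iter 8: z = -0.0683 + 1.4656i, |z|^2 = 2.1527
Iter 9: z = -1.7553 + 0.4207i, |z|^2 = 3.2582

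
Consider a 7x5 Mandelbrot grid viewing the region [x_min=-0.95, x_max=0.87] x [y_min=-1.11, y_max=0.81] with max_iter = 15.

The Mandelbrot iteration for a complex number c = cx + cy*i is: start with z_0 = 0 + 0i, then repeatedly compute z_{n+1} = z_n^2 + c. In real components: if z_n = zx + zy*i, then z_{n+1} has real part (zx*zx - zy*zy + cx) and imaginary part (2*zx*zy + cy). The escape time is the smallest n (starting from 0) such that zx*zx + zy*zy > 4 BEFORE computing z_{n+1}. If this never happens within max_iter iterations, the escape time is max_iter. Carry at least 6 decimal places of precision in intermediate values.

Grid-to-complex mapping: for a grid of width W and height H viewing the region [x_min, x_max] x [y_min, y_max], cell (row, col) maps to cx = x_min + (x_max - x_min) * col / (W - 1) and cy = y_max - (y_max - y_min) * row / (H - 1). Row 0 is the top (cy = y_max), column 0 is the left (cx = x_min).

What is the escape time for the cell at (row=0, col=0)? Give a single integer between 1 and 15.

z_0 = 0 + 0i, c = -0.9500 + 0.8100i
Iter 1: z = -0.9500 + 0.8100i, |z|^2 = 1.5586
Iter 2: z = -0.7036 + -0.7290i, |z|^2 = 1.0265
Iter 3: z = -0.9864 + 1.8358i, |z|^2 = 4.3433
Escaped at iteration 3

Answer: 3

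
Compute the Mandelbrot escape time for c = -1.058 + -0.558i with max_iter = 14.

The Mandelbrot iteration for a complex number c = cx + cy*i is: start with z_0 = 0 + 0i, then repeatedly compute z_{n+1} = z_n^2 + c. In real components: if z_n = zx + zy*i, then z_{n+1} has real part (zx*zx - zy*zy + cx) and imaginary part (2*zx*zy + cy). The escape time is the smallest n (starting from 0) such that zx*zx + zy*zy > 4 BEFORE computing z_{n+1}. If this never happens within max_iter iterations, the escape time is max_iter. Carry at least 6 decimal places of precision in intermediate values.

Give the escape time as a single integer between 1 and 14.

Answer: 5

Derivation:
z_0 = 0 + 0i, c = -1.0580 + -0.5580i
Iter 1: z = -1.0580 + -0.5580i, |z|^2 = 1.4307
Iter 2: z = -0.2500 + 0.6227i, |z|^2 = 0.4503
Iter 3: z = -1.3833 + -0.8694i, |z|^2 = 2.6693
Iter 4: z = 0.0997 + 1.8472i, |z|^2 = 3.4220
Iter 5: z = -4.4601 + -0.1897i, |z|^2 = 19.9283
Escaped at iteration 5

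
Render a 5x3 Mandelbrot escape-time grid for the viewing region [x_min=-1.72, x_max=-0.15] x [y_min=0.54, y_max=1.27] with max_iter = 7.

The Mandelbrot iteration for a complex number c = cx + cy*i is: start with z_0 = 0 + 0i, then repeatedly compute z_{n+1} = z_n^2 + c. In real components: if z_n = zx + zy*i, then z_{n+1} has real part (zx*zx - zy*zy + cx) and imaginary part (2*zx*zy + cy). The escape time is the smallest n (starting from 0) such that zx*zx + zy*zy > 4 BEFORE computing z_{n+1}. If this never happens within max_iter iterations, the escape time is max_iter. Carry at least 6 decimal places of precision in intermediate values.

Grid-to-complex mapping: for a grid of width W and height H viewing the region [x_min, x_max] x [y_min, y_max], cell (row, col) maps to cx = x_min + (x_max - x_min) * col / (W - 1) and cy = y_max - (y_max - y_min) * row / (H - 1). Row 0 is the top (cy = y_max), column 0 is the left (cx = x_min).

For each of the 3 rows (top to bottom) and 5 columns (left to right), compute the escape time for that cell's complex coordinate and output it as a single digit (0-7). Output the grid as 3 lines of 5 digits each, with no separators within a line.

Answer: 12233
23347
33577

Derivation:
(row=0, col=0): c = -1.7200 + 1.2700i → escape time 1
(row=0, col=1): c = -1.3275 + 1.2700i → escape time 2
(row=0, col=2): c = -0.9350 + 1.2700i → escape time 2
(row=0, col=3): c = -0.5425 + 1.2700i → escape time 3
(row=0, col=4): c = -0.1500 + 1.2700i → escape time 3
(row=1, col=0): c = -1.7200 + 0.9050i → escape time 2
(row=1, col=1): c = -1.3275 + 0.9050i → escape time 3
(row=1, col=2): c = -0.9350 + 0.9050i → escape time 3
(row=1, col=3): c = -0.5425 + 0.9050i → escape time 4
(row=1, col=4): c = -0.1500 + 0.9050i → escape time 7
(row=2, col=0): c = -1.7200 + 0.5400i → escape time 3
(row=2, col=1): c = -1.3275 + 0.5400i → escape time 3
(row=2, col=2): c = -0.9350 + 0.5400i → escape time 5
(row=2, col=3): c = -0.5425 + 0.5400i → escape time 7
(row=2, col=4): c = -0.1500 + 0.5400i → escape time 7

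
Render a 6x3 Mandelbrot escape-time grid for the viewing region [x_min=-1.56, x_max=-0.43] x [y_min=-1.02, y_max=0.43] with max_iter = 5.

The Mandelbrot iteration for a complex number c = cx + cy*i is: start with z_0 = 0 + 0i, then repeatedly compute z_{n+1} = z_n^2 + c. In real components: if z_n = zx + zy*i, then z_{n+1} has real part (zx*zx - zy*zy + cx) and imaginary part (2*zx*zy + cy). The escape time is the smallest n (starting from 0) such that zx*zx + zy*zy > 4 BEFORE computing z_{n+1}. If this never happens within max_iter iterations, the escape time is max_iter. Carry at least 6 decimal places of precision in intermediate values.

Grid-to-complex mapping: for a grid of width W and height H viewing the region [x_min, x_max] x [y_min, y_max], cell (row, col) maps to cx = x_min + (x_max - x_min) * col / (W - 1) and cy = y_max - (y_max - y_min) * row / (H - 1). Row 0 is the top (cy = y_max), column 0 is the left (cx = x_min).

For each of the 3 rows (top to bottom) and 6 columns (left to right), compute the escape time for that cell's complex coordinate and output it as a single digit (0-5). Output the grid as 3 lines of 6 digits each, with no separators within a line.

Answer: 355555
455555
233334

Derivation:
(row=0, col=0): c = -1.5600 + 0.4300i → escape time 3
(row=0, col=1): c = -1.3340 + 0.4300i → escape time 5
(row=0, col=2): c = -1.1080 + 0.4300i → escape time 5
(row=0, col=3): c = -0.8820 + 0.4300i → escape time 5
(row=0, col=4): c = -0.6560 + 0.4300i → escape time 5
(row=0, col=5): c = -0.4300 + 0.4300i → escape time 5
(row=1, col=0): c = -1.5600 + -0.2950i → escape time 4
(row=1, col=1): c = -1.3340 + -0.2950i → escape time 5
(row=1, col=2): c = -1.1080 + -0.2950i → escape time 5
(row=1, col=3): c = -0.8820 + -0.2950i → escape time 5
(row=1, col=4): c = -0.6560 + -0.2950i → escape time 5
(row=1, col=5): c = -0.4300 + -0.2950i → escape time 5
(row=2, col=0): c = -1.5600 + -1.0200i → escape time 2
(row=2, col=1): c = -1.3340 + -1.0200i → escape time 3
(row=2, col=2): c = -1.1080 + -1.0200i → escape time 3
(row=2, col=3): c = -0.8820 + -1.0200i → escape time 3
(row=2, col=4): c = -0.6560 + -1.0200i → escape time 3
(row=2, col=5): c = -0.4300 + -1.0200i → escape time 4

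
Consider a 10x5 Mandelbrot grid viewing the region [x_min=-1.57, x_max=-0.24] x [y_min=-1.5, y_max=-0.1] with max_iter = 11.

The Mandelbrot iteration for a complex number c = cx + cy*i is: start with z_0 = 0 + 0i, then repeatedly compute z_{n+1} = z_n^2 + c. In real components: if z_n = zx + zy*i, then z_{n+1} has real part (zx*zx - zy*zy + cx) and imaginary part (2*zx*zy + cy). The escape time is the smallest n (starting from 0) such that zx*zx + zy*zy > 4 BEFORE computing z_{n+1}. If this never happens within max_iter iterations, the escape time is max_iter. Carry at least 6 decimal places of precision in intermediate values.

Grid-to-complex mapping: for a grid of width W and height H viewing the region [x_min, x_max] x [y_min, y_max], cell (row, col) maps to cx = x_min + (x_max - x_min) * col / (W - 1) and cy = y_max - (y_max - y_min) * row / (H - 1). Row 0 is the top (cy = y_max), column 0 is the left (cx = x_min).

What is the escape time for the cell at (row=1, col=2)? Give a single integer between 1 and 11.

Answer: 6

Derivation:
z_0 = 0 + 0i, c = -1.2744 + -0.4500i
Iter 1: z = -1.2744 + -0.4500i, |z|^2 = 1.8267
Iter 2: z = 0.1473 + 0.6970i, |z|^2 = 0.5075
Iter 3: z = -1.7386 + -0.2447i, |z|^2 = 3.0825
Iter 4: z = 1.6883 + 0.4009i, |z|^2 = 3.0110
Iter 5: z = 1.4151 + 0.9037i, |z|^2 = 2.8192
Iter 6: z = -0.0885 + 2.1076i, |z|^2 = 4.4500
Escaped at iteration 6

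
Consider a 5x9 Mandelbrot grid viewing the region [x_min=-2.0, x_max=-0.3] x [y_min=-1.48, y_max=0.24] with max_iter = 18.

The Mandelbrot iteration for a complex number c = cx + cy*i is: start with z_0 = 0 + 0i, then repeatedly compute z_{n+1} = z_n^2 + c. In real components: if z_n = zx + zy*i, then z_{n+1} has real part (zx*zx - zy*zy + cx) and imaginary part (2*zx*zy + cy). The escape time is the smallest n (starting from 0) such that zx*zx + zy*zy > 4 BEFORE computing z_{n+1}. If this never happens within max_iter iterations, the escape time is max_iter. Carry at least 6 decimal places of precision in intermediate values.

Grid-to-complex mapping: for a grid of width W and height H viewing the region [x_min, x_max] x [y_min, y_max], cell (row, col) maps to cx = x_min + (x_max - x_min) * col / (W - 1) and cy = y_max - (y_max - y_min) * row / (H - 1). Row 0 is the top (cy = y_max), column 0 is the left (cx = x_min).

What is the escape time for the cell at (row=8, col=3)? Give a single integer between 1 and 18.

Answer: 2

Derivation:
z_0 = 0 + 0i, c = -0.7250 + -1.4800i
Iter 1: z = -0.7250 + -1.4800i, |z|^2 = 2.7160
Iter 2: z = -2.3898 + 0.6660i, |z|^2 = 6.1546
Escaped at iteration 2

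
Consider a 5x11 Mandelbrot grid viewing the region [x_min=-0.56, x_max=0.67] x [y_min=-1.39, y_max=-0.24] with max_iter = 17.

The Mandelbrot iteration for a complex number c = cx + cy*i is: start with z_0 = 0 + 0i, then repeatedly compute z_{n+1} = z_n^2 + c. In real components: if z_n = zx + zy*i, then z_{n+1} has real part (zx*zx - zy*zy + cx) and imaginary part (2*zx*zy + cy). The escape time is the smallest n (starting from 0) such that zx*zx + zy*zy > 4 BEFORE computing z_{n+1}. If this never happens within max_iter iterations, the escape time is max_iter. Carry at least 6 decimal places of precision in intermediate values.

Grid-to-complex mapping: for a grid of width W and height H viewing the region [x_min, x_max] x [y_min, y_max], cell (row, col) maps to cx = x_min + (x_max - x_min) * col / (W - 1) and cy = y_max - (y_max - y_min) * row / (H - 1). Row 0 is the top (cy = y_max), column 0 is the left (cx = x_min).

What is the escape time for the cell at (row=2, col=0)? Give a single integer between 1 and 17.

Answer: 17

Derivation:
z_0 = 0 + 0i, c = -0.5600 + -0.4700i
Iter 1: z = -0.5600 + -0.4700i, |z|^2 = 0.5345
Iter 2: z = -0.4673 + 0.0564i, |z|^2 = 0.2216
Iter 3: z = -0.3448 + -0.5227i, |z|^2 = 0.3921
Iter 4: z = -0.7143 + -0.1095i, |z|^2 = 0.5223
Iter 5: z = -0.0617 + -0.3135i, |z|^2 = 0.1021
Iter 6: z = -0.6545 + -0.4313i, |z|^2 = 0.6144
Iter 7: z = -0.3177 + 0.0946i, |z|^2 = 0.1098
Iter 8: z = -0.4680 + -0.5301i, |z|^2 = 0.5000
Iter 9: z = -0.6219 + 0.0262i, |z|^2 = 0.3875
Iter 10: z = -0.1739 + -0.5026i, |z|^2 = 0.2828
Iter 11: z = -0.7823 + -0.2952i, |z|^2 = 0.6992
Iter 12: z = -0.0351 + -0.0081i, |z|^2 = 0.0013
Iter 13: z = -0.5588 + -0.4694i, |z|^2 = 0.5327
Iter 14: z = -0.4681 + 0.0547i, |z|^2 = 0.2221
Iter 15: z = -0.3439 + -0.5212i, |z|^2 = 0.3899
Iter 16: z = -0.7134 + -0.1115i, |z|^2 = 0.5213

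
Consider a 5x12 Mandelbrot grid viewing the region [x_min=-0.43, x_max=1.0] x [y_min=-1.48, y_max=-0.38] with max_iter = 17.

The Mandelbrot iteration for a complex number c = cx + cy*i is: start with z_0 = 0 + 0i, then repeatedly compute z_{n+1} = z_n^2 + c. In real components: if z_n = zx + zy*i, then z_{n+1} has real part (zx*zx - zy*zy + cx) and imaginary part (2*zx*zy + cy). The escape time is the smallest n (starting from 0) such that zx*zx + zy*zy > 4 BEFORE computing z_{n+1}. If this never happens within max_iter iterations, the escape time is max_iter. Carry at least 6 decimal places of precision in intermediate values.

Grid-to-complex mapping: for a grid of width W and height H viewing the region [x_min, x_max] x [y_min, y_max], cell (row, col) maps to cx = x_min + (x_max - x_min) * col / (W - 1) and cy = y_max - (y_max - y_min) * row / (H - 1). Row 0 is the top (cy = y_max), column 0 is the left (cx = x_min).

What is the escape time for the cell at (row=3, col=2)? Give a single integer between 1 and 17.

z_0 = 0 + 0i, c = 0.2850 + -0.6800i
Iter 1: z = 0.2850 + -0.6800i, |z|^2 = 0.5436
Iter 2: z = -0.0962 + -1.0676i, |z|^2 = 1.1490
Iter 3: z = -0.8455 + -0.4746i, |z|^2 = 0.9402
Iter 4: z = 0.7746 + 0.1226i, |z|^2 = 0.6151
Iter 5: z = 0.8700 + -0.4900i, |z|^2 = 0.9970
Iter 6: z = 0.8018 + -1.5326i, |z|^2 = 2.9916
Iter 7: z = -1.4209 + -3.1376i, |z|^2 = 11.8634
Escaped at iteration 7

Answer: 7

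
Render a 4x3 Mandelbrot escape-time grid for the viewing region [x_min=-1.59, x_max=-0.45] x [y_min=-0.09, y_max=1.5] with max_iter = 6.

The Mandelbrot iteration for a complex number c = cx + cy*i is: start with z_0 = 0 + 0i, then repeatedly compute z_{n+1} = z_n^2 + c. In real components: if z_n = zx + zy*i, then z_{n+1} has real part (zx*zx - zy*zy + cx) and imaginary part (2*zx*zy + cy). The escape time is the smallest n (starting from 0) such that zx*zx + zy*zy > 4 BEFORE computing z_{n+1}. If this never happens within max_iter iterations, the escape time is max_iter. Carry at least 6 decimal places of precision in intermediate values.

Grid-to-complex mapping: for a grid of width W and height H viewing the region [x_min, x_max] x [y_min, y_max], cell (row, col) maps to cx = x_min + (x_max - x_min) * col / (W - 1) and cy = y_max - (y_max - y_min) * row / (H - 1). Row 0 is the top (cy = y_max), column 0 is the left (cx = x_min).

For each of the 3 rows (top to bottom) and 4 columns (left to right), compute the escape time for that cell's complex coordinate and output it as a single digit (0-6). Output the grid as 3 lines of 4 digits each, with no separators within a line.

Answer: 1222
3346
6666

Derivation:
(row=0, col=0): c = -1.5900 + 1.5000i → escape time 1
(row=0, col=1): c = -1.2100 + 1.5000i → escape time 2
(row=0, col=2): c = -0.8300 + 1.5000i → escape time 2
(row=0, col=3): c = -0.4500 + 1.5000i → escape time 2
(row=1, col=0): c = -1.5900 + 0.7050i → escape time 3
(row=1, col=1): c = -1.2100 + 0.7050i → escape time 3
(row=1, col=2): c = -0.8300 + 0.7050i → escape time 4
(row=1, col=3): c = -0.4500 + 0.7050i → escape time 6
(row=2, col=0): c = -1.5900 + -0.0900i → escape time 6
(row=2, col=1): c = -1.2100 + -0.0900i → escape time 6
(row=2, col=2): c = -0.8300 + -0.0900i → escape time 6
(row=2, col=3): c = -0.4500 + -0.0900i → escape time 6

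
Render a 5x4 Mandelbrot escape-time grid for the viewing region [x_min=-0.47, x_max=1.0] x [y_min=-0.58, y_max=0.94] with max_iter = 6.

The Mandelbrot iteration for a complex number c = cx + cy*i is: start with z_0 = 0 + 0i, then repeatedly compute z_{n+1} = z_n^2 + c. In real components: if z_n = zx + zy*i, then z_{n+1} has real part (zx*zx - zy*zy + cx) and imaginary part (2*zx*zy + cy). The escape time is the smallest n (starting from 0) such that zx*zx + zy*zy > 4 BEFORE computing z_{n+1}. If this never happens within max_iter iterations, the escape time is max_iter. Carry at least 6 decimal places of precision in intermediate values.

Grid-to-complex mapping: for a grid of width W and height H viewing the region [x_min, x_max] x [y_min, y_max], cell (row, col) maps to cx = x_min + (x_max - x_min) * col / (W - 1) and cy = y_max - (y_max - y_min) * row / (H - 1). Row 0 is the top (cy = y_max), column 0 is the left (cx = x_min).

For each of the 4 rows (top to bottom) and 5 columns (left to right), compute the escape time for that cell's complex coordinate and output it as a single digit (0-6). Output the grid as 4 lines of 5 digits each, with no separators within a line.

(row=0, col=0): c = -0.4700 + 0.9400i → escape time 4
(row=0, col=1): c = -0.1025 + 0.9400i → escape time 6
(row=0, col=2): c = 0.2650 + 0.9400i → escape time 4
(row=0, col=3): c = 0.6325 + 0.9400i → escape time 2
(row=0, col=4): c = 1.0000 + 0.9400i → escape time 2
(row=1, col=0): c = -0.4700 + 0.4333i → escape time 6
(row=1, col=1): c = -0.1025 + 0.4333i → escape time 6
(row=1, col=2): c = 0.2650 + 0.4333i → escape time 6
(row=1, col=3): c = 0.6325 + 0.4333i → escape time 3
(row=1, col=4): c = 1.0000 + 0.4333i → escape time 2
(row=2, col=0): c = -0.4700 + -0.0733i → escape time 6
(row=2, col=1): c = -0.1025 + -0.0733i → escape time 6
(row=2, col=2): c = 0.2650 + -0.0733i → escape time 6
(row=2, col=3): c = 0.6325 + -0.0733i → escape time 4
(row=2, col=4): c = 1.0000 + -0.0733i → escape time 2
(row=3, col=0): c = -0.4700 + -0.5800i → escape time 6
(row=3, col=1): c = -0.1025 + -0.5800i → escape time 6
(row=3, col=2): c = 0.2650 + -0.5800i → escape time 6
(row=3, col=3): c = 0.6325 + -0.5800i → escape time 3
(row=3, col=4): c = 1.0000 + -0.5800i → escape time 2

Answer: 46422
66632
66642
66632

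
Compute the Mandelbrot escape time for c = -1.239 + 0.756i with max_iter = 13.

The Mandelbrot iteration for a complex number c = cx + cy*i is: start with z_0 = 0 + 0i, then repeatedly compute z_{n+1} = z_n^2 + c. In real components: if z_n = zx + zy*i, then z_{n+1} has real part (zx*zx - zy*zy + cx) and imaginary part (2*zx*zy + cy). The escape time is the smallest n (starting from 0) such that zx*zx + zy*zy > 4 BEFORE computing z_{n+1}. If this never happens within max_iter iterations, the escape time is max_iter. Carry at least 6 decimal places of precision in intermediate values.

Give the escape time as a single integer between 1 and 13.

Answer: 3

Derivation:
z_0 = 0 + 0i, c = -1.2390 + 0.7560i
Iter 1: z = -1.2390 + 0.7560i, |z|^2 = 2.1067
Iter 2: z = -0.2754 + -1.1174i, |z|^2 = 1.3244
Iter 3: z = -2.4117 + 1.3715i, |z|^2 = 7.6971
Escaped at iteration 3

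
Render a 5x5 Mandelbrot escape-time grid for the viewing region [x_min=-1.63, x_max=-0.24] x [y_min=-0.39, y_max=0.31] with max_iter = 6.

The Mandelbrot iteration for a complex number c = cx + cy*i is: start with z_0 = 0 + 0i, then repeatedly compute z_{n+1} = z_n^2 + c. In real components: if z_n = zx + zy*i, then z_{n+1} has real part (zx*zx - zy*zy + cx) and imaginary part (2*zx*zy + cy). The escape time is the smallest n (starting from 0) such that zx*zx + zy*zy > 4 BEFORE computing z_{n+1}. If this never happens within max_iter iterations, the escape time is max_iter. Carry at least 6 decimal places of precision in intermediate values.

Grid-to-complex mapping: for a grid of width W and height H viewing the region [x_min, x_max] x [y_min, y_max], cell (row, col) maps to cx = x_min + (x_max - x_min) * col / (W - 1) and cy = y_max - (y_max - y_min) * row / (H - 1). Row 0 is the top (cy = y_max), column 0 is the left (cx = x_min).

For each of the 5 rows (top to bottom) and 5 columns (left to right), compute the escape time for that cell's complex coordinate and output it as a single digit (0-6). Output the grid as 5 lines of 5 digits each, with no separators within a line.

(row=0, col=0): c = -1.6300 + 0.3100i → escape time 4
(row=0, col=1): c = -1.2825 + 0.3100i → escape time 6
(row=0, col=2): c = -0.9350 + 0.3100i → escape time 6
(row=0, col=3): c = -0.5875 + 0.3100i → escape time 6
(row=0, col=4): c = -0.2400 + 0.3100i → escape time 6
(row=1, col=0): c = -1.6300 + 0.1350i → escape time 5
(row=1, col=1): c = -1.2825 + 0.1350i → escape time 6
(row=1, col=2): c = -0.9350 + 0.1350i → escape time 6
(row=1, col=3): c = -0.5875 + 0.1350i → escape time 6
(row=1, col=4): c = -0.2400 + 0.1350i → escape time 6
(row=2, col=0): c = -1.6300 + -0.0400i → escape time 6
(row=2, col=1): c = -1.2825 + -0.0400i → escape time 6
(row=2, col=2): c = -0.9350 + -0.0400i → escape time 6
(row=2, col=3): c = -0.5875 + -0.0400i → escape time 6
(row=2, col=4): c = -0.2400 + -0.0400i → escape time 6
(row=3, col=0): c = -1.6300 + -0.2150i → escape time 4
(row=3, col=1): c = -1.2825 + -0.2150i → escape time 6
(row=3, col=2): c = -0.9350 + -0.2150i → escape time 6
(row=3, col=3): c = -0.5875 + -0.2150i → escape time 6
(row=3, col=4): c = -0.2400 + -0.2150i → escape time 6
(row=4, col=0): c = -1.6300 + -0.3900i → escape time 3
(row=4, col=1): c = -1.2825 + -0.3900i → escape time 6
(row=4, col=2): c = -0.9350 + -0.3900i → escape time 6
(row=4, col=3): c = -0.5875 + -0.3900i → escape time 6
(row=4, col=4): c = -0.2400 + -0.3900i → escape time 6

Answer: 46666
56666
66666
46666
36666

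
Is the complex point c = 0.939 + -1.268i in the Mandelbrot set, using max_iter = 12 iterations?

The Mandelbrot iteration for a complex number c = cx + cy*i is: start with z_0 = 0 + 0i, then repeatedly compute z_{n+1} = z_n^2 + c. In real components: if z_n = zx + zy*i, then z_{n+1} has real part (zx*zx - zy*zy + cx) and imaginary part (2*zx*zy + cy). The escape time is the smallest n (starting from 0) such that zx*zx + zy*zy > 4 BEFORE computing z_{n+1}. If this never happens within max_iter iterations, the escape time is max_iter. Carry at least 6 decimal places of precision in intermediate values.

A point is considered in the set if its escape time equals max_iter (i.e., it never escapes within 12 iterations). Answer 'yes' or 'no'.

z_0 = 0 + 0i, c = 0.9390 + -1.2680i
Iter 1: z = 0.9390 + -1.2680i, |z|^2 = 2.4895
Iter 2: z = 0.2129 + -3.6493i, |z|^2 = 13.3627
Escaped at iteration 2

Answer: no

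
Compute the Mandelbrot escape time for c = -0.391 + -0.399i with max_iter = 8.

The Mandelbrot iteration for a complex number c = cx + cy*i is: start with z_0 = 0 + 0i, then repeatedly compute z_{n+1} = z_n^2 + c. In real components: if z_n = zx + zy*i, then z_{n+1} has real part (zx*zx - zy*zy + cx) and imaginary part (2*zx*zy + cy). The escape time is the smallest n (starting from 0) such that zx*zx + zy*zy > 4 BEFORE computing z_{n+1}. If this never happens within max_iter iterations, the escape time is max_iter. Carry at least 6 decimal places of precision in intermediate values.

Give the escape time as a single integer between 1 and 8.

z_0 = 0 + 0i, c = -0.3910 + -0.3990i
Iter 1: z = -0.3910 + -0.3990i, |z|^2 = 0.3121
Iter 2: z = -0.3973 + -0.0870i, |z|^2 = 0.1654
Iter 3: z = -0.2407 + -0.3299i, |z|^2 = 0.1668
Iter 4: z = -0.4419 + -0.2402i, |z|^2 = 0.2530
Iter 5: z = -0.2534 + -0.1867i, |z|^2 = 0.0991
Iter 6: z = -0.3616 + -0.3044i, |z|^2 = 0.2234
Iter 7: z = -0.3529 + -0.1789i, |z|^2 = 0.1565

Answer: 8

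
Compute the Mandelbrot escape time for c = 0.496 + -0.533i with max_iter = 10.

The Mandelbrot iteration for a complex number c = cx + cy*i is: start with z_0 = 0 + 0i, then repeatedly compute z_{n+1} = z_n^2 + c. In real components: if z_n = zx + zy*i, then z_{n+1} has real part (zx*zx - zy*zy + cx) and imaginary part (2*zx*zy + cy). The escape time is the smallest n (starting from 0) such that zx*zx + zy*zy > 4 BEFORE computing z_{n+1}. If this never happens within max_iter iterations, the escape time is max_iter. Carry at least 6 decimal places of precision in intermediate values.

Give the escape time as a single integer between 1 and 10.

Answer: 5

Derivation:
z_0 = 0 + 0i, c = 0.4960 + -0.5330i
Iter 1: z = 0.4960 + -0.5330i, |z|^2 = 0.5301
Iter 2: z = 0.4579 + -1.0617i, |z|^2 = 1.3370
Iter 3: z = -0.4216 + -1.5054i, |z|^2 = 2.4439
Iter 4: z = -1.5925 + 0.7363i, |z|^2 = 3.0781
Iter 5: z = 2.4898 + -2.8781i, |z|^2 = 14.4828
Escaped at iteration 5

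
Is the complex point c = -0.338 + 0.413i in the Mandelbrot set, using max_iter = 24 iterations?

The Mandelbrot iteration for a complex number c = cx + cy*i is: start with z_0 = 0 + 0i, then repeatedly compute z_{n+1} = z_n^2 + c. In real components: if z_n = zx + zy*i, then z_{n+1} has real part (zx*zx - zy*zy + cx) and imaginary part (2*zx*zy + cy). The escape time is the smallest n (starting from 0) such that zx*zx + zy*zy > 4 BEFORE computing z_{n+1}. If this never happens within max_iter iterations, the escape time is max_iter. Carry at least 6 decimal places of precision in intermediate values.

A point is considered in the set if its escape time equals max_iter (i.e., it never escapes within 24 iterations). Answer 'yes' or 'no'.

Answer: yes

Derivation:
z_0 = 0 + 0i, c = -0.3380 + 0.4130i
Iter 1: z = -0.3380 + 0.4130i, |z|^2 = 0.2848
Iter 2: z = -0.3943 + 0.1338i, |z|^2 = 0.1734
Iter 3: z = -0.2004 + 0.3075i, |z|^2 = 0.1347
Iter 4: z = -0.3924 + 0.2898i, |z|^2 = 0.2379
Iter 5: z = -0.2680 + 0.1856i, |z|^2 = 0.1063
Iter 6: z = -0.3006 + 0.3135i, |z|^2 = 0.1887
Iter 7: z = -0.3459 + 0.2245i, |z|^2 = 0.1701
Iter 8: z = -0.2687 + 0.2577i, |z|^2 = 0.1386
Iter 9: z = -0.3322 + 0.2745i, |z|^2 = 0.1857
Iter 10: z = -0.3030 + 0.2306i, |z|^2 = 0.1450
Iter 11: z = -0.2994 + 0.2732i, |z|^2 = 0.1643
Iter 12: z = -0.3230 + 0.2494i, |z|^2 = 0.1665
Iter 13: z = -0.2959 + 0.2519i, |z|^2 = 0.1510
Iter 14: z = -0.3139 + 0.2640i, |z|^2 = 0.1682
Iter 15: z = -0.3091 + 0.2473i, |z|^2 = 0.1567
Iter 16: z = -0.3036 + 0.2601i, |z|^2 = 0.1598
Iter 17: z = -0.3135 + 0.2551i, |z|^2 = 0.1633
Iter 18: z = -0.3048 + 0.2531i, |z|^2 = 0.1569
Iter 19: z = -0.3092 + 0.2587i, |z|^2 = 0.1625
Iter 20: z = -0.3094 + 0.2530i, |z|^2 = 0.1597
Iter 21: z = -0.3063 + 0.2564i, |z|^2 = 0.1596
Iter 22: z = -0.3099 + 0.2559i, |z|^2 = 0.1615
Iter 23: z = -0.3074 + 0.2544i, |z|^2 = 0.1592
Did not escape in 24 iterations → in set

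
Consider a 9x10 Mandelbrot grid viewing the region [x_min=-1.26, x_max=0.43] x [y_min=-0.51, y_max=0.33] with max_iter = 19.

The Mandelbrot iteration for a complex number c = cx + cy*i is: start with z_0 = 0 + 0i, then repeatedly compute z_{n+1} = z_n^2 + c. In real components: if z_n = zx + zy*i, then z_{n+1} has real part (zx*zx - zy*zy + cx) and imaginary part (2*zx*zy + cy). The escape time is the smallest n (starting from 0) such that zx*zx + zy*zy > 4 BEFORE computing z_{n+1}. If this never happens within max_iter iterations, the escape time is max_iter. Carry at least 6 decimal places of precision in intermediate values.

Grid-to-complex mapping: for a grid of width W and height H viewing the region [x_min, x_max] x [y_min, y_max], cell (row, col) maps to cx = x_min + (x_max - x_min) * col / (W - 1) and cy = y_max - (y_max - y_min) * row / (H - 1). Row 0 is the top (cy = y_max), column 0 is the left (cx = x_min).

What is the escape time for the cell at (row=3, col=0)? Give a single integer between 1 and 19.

z_0 = 0 + 0i, c = -1.2600 + 0.0500i
Iter 1: z = -1.2600 + 0.0500i, |z|^2 = 1.5901
Iter 2: z = 0.3251 + -0.0760i, |z|^2 = 0.1115
Iter 3: z = -1.1601 + 0.0006i, |z|^2 = 1.3458
Iter 4: z = 0.0858 + 0.0486i, |z|^2 = 0.0097
Iter 5: z = -1.2550 + 0.0583i, |z|^2 = 1.5784
Iter 6: z = 0.3116 + -0.0965i, |z|^2 = 0.1064
Iter 7: z = -1.1722 + -0.0101i, |z|^2 = 1.3741
Iter 8: z = 0.1139 + 0.0737i, |z|^2 = 0.0184
Iter 9: z = -1.2525 + 0.0668i, |z|^2 = 1.5731
Iter 10: z = 0.3042 + -0.1173i, |z|^2 = 0.1063
Iter 11: z = -1.1812 + -0.0214i, |z|^2 = 1.3958
Iter 12: z = 0.1349 + 0.1005i, |z|^2 = 0.0283
Iter 13: z = -1.2519 + 0.0771i, |z|^2 = 1.5732
Iter 14: z = 0.3013 + -0.1431i, |z|^2 = 0.1113
Iter 15: z = -1.1897 + -0.0362i, |z|^2 = 1.4166
Iter 16: z = 0.1540 + 0.1362i, |z|^2 = 0.0423
Iter 17: z = -1.2548 + 0.0919i, |z|^2 = 1.5830
Iter 18: z = 0.3061 + -0.1807i, |z|^2 = 0.1264

Answer: 19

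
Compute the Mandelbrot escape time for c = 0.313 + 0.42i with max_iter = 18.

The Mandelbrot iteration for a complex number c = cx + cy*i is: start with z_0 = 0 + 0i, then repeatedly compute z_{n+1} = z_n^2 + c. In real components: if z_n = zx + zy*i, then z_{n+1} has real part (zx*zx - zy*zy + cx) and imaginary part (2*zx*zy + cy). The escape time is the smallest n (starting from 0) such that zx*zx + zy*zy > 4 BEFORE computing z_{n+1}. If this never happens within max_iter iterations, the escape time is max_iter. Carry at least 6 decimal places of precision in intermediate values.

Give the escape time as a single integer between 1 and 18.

Answer: 18

Derivation:
z_0 = 0 + 0i, c = 0.3130 + 0.4200i
Iter 1: z = 0.3130 + 0.4200i, |z|^2 = 0.2744
Iter 2: z = 0.2346 + 0.6829i, |z|^2 = 0.5214
Iter 3: z = -0.0984 + 0.7404i, |z|^2 = 0.5578
Iter 4: z = -0.2255 + 0.2744i, |z|^2 = 0.1261
Iter 5: z = 0.2886 + 0.2963i, |z|^2 = 0.1711
Iter 6: z = 0.3085 + 0.5910i, |z|^2 = 0.4444
Iter 7: z = 0.0589 + 0.7846i, |z|^2 = 0.6191
Iter 8: z = -0.2992 + 0.5124i, |z|^2 = 0.3521
Iter 9: z = 0.1399 + 0.1134i, |z|^2 = 0.0324
Iter 10: z = 0.3197 + 0.4517i, |z|^2 = 0.3063
Iter 11: z = 0.2112 + 0.7089i, |z|^2 = 0.5471
Iter 12: z = -0.1449 + 0.7194i, |z|^2 = 0.5385
Iter 13: z = -0.1835 + 0.2115i, |z|^2 = 0.0784
Iter 14: z = 0.3019 + 0.3424i, |z|^2 = 0.2084
Iter 15: z = 0.2870 + 0.6267i, |z|^2 = 0.4751
Iter 16: z = 0.0025 + 0.7797i, |z|^2 = 0.6079
Iter 17: z = -0.2949 + 0.4240i, |z|^2 = 0.2667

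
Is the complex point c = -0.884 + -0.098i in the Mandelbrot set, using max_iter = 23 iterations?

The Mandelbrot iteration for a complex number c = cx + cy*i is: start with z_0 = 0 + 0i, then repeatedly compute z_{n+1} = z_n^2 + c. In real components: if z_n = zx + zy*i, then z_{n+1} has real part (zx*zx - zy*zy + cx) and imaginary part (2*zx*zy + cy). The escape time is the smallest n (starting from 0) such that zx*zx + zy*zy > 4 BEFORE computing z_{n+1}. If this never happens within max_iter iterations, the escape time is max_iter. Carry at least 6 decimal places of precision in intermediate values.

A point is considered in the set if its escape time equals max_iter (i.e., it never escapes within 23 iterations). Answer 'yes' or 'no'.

z_0 = 0 + 0i, c = -0.8840 + -0.0980i
Iter 1: z = -0.8840 + -0.0980i, |z|^2 = 0.7911
Iter 2: z = -0.1121 + 0.0753i, |z|^2 = 0.0182
Iter 3: z = -0.8771 + -0.1149i, |z|^2 = 0.7825
Iter 4: z = -0.1279 + 0.1035i, |z|^2 = 0.0271
Iter 5: z = -0.8784 + -0.1245i, |z|^2 = 0.7870
Iter 6: z = -0.1280 + 0.1207i, |z|^2 = 0.0309
Iter 7: z = -0.8822 + -0.1289i, |z|^2 = 0.7949
Iter 8: z = -0.1224 + 0.1294i, |z|^2 = 0.0317
Iter 9: z = -0.8858 + -0.1297i, |z|^2 = 0.8014
Iter 10: z = -0.1162 + 0.1317i, |z|^2 = 0.0309
Iter 11: z = -0.8878 + -0.1286i, |z|^2 = 0.8048
Iter 12: z = -0.1123 + 0.1304i, |z|^2 = 0.0296
Iter 13: z = -0.8884 + -0.1273i, |z|^2 = 0.8054
Iter 14: z = -0.1110 + 0.1281i, |z|^2 = 0.0287
Iter 15: z = -0.8881 + -0.1264i, |z|^2 = 0.8047
Iter 16: z = -0.1112 + 0.1266i, |z|^2 = 0.0284
Iter 17: z = -0.8876 + -0.1262i, |z|^2 = 0.8038
Iter 18: z = -0.1120 + 0.1260i, |z|^2 = 0.0284
Iter 19: z = -0.8873 + -0.1262i, |z|^2 = 0.8033
Iter 20: z = -0.1126 + 0.1260i, |z|^2 = 0.0285
Iter 21: z = -0.8872 + -0.1264i, |z|^2 = 0.8031
Iter 22: z = -0.1128 + 0.1262i, |z|^2 = 0.0287
Did not escape in 23 iterations → in set

Answer: yes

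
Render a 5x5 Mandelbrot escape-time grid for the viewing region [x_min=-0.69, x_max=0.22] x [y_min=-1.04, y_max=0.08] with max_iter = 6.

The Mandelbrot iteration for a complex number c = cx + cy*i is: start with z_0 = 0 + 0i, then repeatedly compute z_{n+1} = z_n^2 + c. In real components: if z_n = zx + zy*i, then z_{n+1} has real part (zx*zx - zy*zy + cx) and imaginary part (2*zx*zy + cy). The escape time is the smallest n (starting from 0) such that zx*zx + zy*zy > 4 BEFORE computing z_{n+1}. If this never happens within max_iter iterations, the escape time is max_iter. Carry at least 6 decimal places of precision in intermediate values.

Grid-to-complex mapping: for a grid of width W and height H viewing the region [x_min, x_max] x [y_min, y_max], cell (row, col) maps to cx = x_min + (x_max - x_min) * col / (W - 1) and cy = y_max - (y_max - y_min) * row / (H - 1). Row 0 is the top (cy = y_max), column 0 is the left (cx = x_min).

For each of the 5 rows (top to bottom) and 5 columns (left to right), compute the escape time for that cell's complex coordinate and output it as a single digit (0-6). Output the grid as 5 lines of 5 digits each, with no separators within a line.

Answer: 66666
66666
66666
46665
34664

Derivation:
(row=0, col=0): c = -0.6900 + 0.0800i → escape time 6
(row=0, col=1): c = -0.4625 + 0.0800i → escape time 6
(row=0, col=2): c = -0.2350 + 0.0800i → escape time 6
(row=0, col=3): c = -0.0075 + 0.0800i → escape time 6
(row=0, col=4): c = 0.2200 + 0.0800i → escape time 6
(row=1, col=0): c = -0.6900 + -0.2000i → escape time 6
(row=1, col=1): c = -0.4625 + -0.2000i → escape time 6
(row=1, col=2): c = -0.2350 + -0.2000i → escape time 6
(row=1, col=3): c = -0.0075 + -0.2000i → escape time 6
(row=1, col=4): c = 0.2200 + -0.2000i → escape time 6
(row=2, col=0): c = -0.6900 + -0.4800i → escape time 6
(row=2, col=1): c = -0.4625 + -0.4800i → escape time 6
(row=2, col=2): c = -0.2350 + -0.4800i → escape time 6
(row=2, col=3): c = -0.0075 + -0.4800i → escape time 6
(row=2, col=4): c = 0.2200 + -0.4800i → escape time 6
(row=3, col=0): c = -0.6900 + -0.7600i → escape time 4
(row=3, col=1): c = -0.4625 + -0.7600i → escape time 6
(row=3, col=2): c = -0.2350 + -0.7600i → escape time 6
(row=3, col=3): c = -0.0075 + -0.7600i → escape time 6
(row=3, col=4): c = 0.2200 + -0.7600i → escape time 5
(row=4, col=0): c = -0.6900 + -1.0400i → escape time 3
(row=4, col=1): c = -0.4625 + -1.0400i → escape time 4
(row=4, col=2): c = -0.2350 + -1.0400i → escape time 6
(row=4, col=3): c = -0.0075 + -1.0400i → escape time 6
(row=4, col=4): c = 0.2200 + -1.0400i → escape time 4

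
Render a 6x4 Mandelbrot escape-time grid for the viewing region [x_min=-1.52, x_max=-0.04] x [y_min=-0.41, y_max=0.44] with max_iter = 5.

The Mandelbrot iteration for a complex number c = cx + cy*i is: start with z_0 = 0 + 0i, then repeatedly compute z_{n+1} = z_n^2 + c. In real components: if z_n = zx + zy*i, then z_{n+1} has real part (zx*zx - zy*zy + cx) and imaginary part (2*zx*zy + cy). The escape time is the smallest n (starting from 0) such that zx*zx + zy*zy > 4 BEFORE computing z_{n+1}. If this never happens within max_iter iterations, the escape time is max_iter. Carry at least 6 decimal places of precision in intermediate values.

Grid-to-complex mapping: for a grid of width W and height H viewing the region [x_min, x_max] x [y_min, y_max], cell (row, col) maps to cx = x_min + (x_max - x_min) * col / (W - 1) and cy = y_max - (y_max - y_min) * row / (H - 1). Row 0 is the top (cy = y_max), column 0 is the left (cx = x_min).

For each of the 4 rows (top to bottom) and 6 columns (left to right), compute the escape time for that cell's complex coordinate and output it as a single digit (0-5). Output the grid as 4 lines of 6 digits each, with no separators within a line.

(row=0, col=0): c = -1.5200 + 0.4400i → escape time 3
(row=0, col=1): c = -1.2240 + 0.4400i → escape time 5
(row=0, col=2): c = -0.9280 + 0.4400i → escape time 5
(row=0, col=3): c = -0.6320 + 0.4400i → escape time 5
(row=0, col=4): c = -0.3360 + 0.4400i → escape time 5
(row=0, col=5): c = -0.0400 + 0.4400i → escape time 5
(row=1, col=0): c = -1.5200 + 0.1567i → escape time 5
(row=1, col=1): c = -1.2240 + 0.1567i → escape time 5
(row=1, col=2): c = -0.9280 + 0.1567i → escape time 5
(row=1, col=3): c = -0.6320 + 0.1567i → escape time 5
(row=1, col=4): c = -0.3360 + 0.1567i → escape time 5
(row=1, col=5): c = -0.0400 + 0.1567i → escape time 5
(row=2, col=0): c = -1.5200 + -0.1267i → escape time 5
(row=2, col=1): c = -1.2240 + -0.1267i → escape time 5
(row=2, col=2): c = -0.9280 + -0.1267i → escape time 5
(row=2, col=3): c = -0.6320 + -0.1267i → escape time 5
(row=2, col=4): c = -0.3360 + -0.1267i → escape time 5
(row=2, col=5): c = -0.0400 + -0.1267i → escape time 5
(row=3, col=0): c = -1.5200 + -0.4100i → escape time 4
(row=3, col=1): c = -1.2240 + -0.4100i → escape time 5
(row=3, col=2): c = -0.9280 + -0.4100i → escape time 5
(row=3, col=3): c = -0.6320 + -0.4100i → escape time 5
(row=3, col=4): c = -0.3360 + -0.4100i → escape time 5
(row=3, col=5): c = -0.0400 + -0.4100i → escape time 5

Answer: 355555
555555
555555
455555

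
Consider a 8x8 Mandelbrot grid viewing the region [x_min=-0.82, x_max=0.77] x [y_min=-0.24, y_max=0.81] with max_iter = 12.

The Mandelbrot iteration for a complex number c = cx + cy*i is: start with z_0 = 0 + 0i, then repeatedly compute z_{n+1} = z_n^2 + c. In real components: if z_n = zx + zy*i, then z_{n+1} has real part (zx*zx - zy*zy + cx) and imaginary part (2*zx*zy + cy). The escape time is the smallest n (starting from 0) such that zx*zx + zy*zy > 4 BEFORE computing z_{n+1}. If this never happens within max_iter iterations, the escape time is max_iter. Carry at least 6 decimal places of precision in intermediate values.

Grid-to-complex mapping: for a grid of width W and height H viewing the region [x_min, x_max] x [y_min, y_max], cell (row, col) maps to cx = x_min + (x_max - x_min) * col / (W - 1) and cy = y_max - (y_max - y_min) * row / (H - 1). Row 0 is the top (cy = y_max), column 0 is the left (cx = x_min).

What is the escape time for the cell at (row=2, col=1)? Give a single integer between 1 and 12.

Answer: 12

Derivation:
z_0 = 0 + 0i, c = -0.5929 + 0.5100i
Iter 1: z = -0.5929 + 0.5100i, |z|^2 = 0.6116
Iter 2: z = -0.5015 + -0.0947i, |z|^2 = 0.2605
Iter 3: z = -0.3503 + 0.6050i, |z|^2 = 0.4888
Iter 4: z = -0.8361 + 0.0861i, |z|^2 = 0.7065
Iter 5: z = 0.0988 + 0.3660i, |z|^2 = 0.1438
Iter 6: z = -0.7171 + 0.5824i, |z|^2 = 0.8533
Iter 7: z = -0.4178 + -0.3252i, |z|^2 = 0.2803
Iter 8: z = -0.5240 + 0.7817i, |z|^2 = 0.8858
Iter 9: z = -0.9294 + -0.3093i, |z|^2 = 0.9594
Iter 10: z = 0.1751 + 1.0850i, |z|^2 = 1.2079
Iter 11: z = -1.7394 + 0.8901i, |z|^2 = 3.8176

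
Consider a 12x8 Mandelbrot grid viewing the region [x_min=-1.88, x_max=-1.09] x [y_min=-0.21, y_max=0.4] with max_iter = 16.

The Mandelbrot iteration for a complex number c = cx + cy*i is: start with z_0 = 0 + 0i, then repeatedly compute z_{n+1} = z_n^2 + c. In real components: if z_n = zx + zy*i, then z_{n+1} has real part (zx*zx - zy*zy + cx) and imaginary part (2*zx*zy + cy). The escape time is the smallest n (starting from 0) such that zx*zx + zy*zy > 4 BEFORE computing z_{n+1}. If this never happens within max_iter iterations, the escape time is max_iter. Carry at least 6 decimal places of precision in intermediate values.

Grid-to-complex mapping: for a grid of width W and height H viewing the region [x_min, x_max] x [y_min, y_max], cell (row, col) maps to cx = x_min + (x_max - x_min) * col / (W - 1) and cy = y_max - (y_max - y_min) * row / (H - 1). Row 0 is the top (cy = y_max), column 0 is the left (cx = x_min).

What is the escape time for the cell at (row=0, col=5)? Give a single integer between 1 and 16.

Answer: 4

Derivation:
z_0 = 0 + 0i, c = -1.5209 + 0.4000i
Iter 1: z = -1.5209 + 0.4000i, |z|^2 = 2.4732
Iter 2: z = 0.6323 + -0.8167i, |z|^2 = 1.0668
Iter 3: z = -1.7882 + -0.6328i, |z|^2 = 3.5981
Iter 4: z = 1.2764 + 2.6630i, |z|^2 = 8.7208
Escaped at iteration 4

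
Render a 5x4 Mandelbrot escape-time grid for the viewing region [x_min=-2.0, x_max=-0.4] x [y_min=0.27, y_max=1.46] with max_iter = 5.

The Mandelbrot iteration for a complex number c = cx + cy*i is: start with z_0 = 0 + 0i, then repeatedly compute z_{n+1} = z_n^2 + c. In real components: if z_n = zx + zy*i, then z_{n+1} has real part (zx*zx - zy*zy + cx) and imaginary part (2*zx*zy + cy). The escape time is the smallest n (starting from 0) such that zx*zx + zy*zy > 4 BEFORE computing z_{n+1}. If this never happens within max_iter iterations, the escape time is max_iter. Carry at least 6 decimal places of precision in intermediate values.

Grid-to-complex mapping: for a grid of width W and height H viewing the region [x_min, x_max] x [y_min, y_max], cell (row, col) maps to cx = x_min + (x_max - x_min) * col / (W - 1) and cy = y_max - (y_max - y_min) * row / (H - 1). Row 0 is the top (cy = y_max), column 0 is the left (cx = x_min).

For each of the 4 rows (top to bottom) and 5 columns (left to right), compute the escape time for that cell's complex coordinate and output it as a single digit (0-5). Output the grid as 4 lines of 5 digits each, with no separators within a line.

(row=0, col=0): c = -2.0000 + 1.4600i → escape time 1
(row=0, col=1): c = -1.6000 + 1.4600i → escape time 1
(row=0, col=2): c = -1.2000 + 1.4600i → escape time 2
(row=0, col=3): c = -0.8000 + 1.4600i → escape time 2
(row=0, col=4): c = -0.4000 + 1.4600i → escape time 2
(row=1, col=0): c = -2.0000 + 1.0633i → escape time 1
(row=1, col=1): c = -1.6000 + 1.0633i → escape time 2
(row=1, col=2): c = -1.2000 + 1.0633i → escape time 3
(row=1, col=3): c = -0.8000 + 1.0633i → escape time 3
(row=1, col=4): c = -0.4000 + 1.0633i → escape time 4
(row=2, col=0): c = -2.0000 + 0.6667i → escape time 1
(row=2, col=1): c = -1.6000 + 0.6667i → escape time 3
(row=2, col=2): c = -1.2000 + 0.6667i → escape time 3
(row=2, col=3): c = -0.8000 + 0.6667i → escape time 5
(row=2, col=4): c = -0.4000 + 0.6667i → escape time 5
(row=3, col=0): c = -2.0000 + 0.2700i → escape time 1
(row=3, col=1): c = -1.6000 + 0.2700i → escape time 4
(row=3, col=2): c = -1.2000 + 0.2700i → escape time 5
(row=3, col=3): c = -0.8000 + 0.2700i → escape time 5
(row=3, col=4): c = -0.4000 + 0.2700i → escape time 5

Answer: 11222
12334
13355
14555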